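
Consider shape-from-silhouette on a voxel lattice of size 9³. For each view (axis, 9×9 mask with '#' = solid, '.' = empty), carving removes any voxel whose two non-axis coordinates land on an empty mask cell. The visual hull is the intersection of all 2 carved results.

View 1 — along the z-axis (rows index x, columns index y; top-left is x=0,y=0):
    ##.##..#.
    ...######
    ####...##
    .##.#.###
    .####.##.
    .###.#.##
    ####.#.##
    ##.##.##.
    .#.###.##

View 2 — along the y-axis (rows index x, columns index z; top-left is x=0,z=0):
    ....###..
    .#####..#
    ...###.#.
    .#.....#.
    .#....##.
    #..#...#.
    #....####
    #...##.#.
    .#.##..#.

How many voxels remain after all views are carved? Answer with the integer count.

|visual hull| = 206

start: 9×9×9 = 729 voxels
  1. axis=2 (XY plane), |mask|=54  ⇒  voxels=486
  2. axis=1 (XZ plane), |mask|=34  ⇒  voxels=206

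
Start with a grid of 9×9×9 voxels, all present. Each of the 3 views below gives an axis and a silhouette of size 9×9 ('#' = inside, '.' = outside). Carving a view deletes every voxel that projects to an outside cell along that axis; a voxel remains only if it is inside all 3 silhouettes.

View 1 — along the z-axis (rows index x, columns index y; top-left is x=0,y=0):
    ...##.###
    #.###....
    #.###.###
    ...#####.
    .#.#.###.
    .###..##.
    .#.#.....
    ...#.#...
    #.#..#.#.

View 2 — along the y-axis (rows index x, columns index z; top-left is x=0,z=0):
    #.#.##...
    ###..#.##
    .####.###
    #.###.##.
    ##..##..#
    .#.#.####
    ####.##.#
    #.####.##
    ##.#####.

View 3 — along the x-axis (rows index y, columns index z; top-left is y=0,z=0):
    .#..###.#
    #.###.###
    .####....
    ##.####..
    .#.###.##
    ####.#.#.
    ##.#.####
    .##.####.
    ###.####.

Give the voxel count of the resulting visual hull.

before carving: 729 voxels (9×9×9)
step 1: project along z, AND mask (39/81) → |grid| = 351
step 2: project along y, AND mask (55/81) → |grid| = 234
step 3: project along x, AND mask (54/81) → |grid| = 150

|visual hull| = 150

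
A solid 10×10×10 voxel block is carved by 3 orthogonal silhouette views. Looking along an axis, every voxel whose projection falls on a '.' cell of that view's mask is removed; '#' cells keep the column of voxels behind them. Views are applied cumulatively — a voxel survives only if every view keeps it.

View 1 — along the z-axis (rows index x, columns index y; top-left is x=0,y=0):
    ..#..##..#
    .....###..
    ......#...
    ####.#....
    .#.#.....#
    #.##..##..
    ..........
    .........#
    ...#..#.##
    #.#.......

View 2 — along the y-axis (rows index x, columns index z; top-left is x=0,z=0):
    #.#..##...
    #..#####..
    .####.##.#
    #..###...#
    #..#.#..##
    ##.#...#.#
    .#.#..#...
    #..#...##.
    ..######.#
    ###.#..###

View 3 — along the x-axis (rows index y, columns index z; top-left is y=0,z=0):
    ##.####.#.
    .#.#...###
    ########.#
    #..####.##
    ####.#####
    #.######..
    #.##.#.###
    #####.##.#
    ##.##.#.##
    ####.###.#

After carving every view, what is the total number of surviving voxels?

before carving: 1000 voxels (10×10×10)
  1. axis=2 (XY plane), |mask|=28  ⇒  voxels=280
  2. axis=1 (XZ plane), |mask|=53  ⇒  voxels=152
  3. axis=0 (YZ plane), |mask|=74  ⇒  voxels=119

|visual hull| = 119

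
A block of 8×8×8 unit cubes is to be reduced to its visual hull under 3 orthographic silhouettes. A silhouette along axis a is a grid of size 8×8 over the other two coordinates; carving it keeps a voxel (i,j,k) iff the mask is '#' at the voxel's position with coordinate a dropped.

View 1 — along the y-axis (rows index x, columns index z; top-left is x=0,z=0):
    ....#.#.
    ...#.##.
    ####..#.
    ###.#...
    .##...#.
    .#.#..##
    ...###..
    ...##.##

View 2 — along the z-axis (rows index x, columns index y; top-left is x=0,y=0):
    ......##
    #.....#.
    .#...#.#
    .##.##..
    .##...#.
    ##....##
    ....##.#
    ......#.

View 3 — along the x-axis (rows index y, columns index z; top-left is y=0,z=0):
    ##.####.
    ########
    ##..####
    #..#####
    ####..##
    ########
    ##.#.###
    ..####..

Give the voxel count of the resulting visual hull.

before carving: 512 voxels (8×8×8)
carve view 1 (along y, XZ-mask fill 28/64): 224 voxels remain
carve view 2 (along z, XY-mask fill 22/64): 79 voxels remain
carve view 3 (along x, YZ-mask fill 50/64): 63 voxels remain

63 voxels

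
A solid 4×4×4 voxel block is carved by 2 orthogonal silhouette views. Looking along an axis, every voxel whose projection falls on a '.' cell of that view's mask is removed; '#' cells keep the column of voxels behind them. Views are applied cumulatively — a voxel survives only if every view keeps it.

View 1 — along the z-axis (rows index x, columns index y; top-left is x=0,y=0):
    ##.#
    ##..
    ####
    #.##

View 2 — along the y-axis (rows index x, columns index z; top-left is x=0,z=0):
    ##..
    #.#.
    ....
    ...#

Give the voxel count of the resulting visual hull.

voxel count = 13

before carving: 64 voxels (4×4×4)
step 1: project along z, AND mask (12/16) → |grid| = 48
step 2: project along y, AND mask (5/16) → |grid| = 13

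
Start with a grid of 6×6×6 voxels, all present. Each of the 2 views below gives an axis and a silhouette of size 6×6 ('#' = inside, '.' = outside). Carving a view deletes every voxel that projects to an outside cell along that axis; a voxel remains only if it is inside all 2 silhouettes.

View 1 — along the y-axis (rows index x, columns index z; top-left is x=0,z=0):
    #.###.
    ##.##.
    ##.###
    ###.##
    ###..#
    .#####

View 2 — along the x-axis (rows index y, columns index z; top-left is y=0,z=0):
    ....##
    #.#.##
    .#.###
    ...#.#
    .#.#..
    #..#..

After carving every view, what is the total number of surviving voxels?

71 voxels

start: 6×6×6 = 216 voxels
carve view 1 (along y, XZ-mask fill 27/36): 162 voxels remain
carve view 2 (along x, YZ-mask fill 16/36): 71 voxels remain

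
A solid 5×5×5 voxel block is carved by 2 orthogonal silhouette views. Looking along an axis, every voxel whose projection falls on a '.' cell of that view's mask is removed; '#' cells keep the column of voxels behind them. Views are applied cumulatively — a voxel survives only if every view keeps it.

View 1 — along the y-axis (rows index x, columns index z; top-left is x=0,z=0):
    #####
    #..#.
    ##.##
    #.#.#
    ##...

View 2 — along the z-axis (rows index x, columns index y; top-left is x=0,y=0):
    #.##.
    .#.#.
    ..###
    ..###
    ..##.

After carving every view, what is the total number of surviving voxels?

|visual hull| = 44

before carving: 125 voxels (5×5×5)
after view 1 [y-axis, 16 of 25 cells solid] → remaining = 80
after view 2 [z-axis, 13 of 25 cells solid] → remaining = 44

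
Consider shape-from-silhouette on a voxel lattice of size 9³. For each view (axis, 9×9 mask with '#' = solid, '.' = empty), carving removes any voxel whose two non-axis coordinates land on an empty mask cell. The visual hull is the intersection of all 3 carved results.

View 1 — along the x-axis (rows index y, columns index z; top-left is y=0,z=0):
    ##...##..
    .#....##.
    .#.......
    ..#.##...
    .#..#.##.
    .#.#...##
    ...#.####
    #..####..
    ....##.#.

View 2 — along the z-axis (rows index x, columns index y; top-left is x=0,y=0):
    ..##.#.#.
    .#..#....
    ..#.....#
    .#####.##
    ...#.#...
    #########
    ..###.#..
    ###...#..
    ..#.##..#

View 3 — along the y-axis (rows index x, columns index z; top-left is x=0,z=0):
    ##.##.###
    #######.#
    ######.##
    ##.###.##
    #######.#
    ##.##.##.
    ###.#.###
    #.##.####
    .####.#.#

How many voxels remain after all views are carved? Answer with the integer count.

voxel count = 96

before carving: 729 voxels (9×9×9)
V1 x: intersect with YZ mask (32 set) -- 288 left
V2 z: intersect with XY mask (38 set) -- 124 left
V3 y: intersect with XZ mask (64 set) -- 96 left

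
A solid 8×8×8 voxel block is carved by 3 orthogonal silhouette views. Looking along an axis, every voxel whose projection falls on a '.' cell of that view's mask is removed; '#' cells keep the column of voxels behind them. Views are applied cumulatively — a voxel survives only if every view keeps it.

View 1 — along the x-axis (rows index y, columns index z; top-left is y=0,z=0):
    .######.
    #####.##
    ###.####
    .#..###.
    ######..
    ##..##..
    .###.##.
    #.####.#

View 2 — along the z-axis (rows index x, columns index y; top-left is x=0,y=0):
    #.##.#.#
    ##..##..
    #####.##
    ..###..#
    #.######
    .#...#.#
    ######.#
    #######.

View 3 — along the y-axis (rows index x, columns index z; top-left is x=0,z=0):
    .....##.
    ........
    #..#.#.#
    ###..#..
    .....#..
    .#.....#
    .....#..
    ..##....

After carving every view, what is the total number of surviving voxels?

full grid |V| = 512
[1] x-view keeps 45 columns → grid now 360
[2] z-view keeps 44 columns → grid now 248
[3] y-view keeps 16 columns → grid now 65

|visual hull| = 65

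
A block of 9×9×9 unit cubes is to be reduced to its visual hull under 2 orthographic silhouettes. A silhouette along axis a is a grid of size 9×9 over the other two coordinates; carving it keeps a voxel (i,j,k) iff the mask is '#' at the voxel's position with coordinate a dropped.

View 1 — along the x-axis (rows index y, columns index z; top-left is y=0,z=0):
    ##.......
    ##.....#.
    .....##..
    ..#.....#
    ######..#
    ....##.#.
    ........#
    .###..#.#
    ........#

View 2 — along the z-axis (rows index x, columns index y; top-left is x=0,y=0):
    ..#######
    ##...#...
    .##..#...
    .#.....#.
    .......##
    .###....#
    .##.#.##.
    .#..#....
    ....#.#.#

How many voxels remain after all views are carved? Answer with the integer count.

full grid |V| = 729
  1. axis=0 (YZ plane), |mask|=26  ⇒  voxels=234
  2. axis=2 (XY plane), |mask|=31  ⇒  voxels=96

remaining voxels: 96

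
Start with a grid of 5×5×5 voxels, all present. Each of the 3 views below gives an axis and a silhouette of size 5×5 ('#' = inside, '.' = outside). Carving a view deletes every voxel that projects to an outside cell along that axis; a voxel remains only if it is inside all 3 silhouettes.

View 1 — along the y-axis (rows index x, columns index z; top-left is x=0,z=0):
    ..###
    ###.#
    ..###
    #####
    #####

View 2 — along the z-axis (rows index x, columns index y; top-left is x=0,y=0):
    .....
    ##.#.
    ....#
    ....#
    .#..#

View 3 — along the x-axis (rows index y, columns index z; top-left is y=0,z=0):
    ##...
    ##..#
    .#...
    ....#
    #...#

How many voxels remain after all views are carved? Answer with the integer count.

initial block: 5^3 = 125
  1. axis=1 (XZ plane), |mask|=20  ⇒  voxels=100
  2. axis=2 (XY plane), |mask|=7  ⇒  voxels=30
  3. axis=0 (YZ plane), |mask|=9  ⇒  voxels=14

voxel count = 14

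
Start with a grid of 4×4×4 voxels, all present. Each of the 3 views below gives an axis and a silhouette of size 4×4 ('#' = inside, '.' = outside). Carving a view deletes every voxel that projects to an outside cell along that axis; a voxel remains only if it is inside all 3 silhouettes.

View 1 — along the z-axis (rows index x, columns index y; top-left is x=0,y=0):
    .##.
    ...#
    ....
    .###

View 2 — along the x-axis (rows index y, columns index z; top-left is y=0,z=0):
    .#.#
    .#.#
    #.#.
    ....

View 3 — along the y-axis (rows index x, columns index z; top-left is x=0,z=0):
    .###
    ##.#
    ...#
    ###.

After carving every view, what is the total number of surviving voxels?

initial block: 4^3 = 64
carve view 1 (along z, XY-mask fill 6/16): 24 voxels remain
carve view 2 (along x, YZ-mask fill 6/16): 8 voxels remain
carve view 3 (along y, XZ-mask fill 10/16): 6 voxels remain

remaining voxels: 6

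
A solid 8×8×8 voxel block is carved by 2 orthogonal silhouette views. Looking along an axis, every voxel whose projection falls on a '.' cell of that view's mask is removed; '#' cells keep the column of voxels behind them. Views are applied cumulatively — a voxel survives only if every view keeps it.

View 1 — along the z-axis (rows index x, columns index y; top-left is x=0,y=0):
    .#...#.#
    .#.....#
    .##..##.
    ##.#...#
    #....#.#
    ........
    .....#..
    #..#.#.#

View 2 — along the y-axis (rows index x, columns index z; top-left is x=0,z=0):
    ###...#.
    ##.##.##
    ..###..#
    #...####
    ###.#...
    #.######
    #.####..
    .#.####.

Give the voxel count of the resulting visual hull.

initial block: 8^3 = 512
after view 1 [z-axis, 21 of 64 cells solid] → remaining = 168
after view 2 [y-axis, 40 of 64 cells solid] → remaining = 97

|visual hull| = 97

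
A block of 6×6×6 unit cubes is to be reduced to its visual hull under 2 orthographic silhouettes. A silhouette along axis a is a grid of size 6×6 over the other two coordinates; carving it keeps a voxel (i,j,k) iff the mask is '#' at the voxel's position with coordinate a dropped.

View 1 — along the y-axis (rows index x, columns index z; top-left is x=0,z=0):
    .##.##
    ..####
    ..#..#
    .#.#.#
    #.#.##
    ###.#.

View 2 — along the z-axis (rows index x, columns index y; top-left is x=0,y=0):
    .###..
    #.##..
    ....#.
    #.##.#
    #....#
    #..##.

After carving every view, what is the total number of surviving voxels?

voxel count = 58

full grid |V| = 216
step 1: project along y, AND mask (21/36) → |grid| = 126
step 2: project along z, AND mask (16/36) → |grid| = 58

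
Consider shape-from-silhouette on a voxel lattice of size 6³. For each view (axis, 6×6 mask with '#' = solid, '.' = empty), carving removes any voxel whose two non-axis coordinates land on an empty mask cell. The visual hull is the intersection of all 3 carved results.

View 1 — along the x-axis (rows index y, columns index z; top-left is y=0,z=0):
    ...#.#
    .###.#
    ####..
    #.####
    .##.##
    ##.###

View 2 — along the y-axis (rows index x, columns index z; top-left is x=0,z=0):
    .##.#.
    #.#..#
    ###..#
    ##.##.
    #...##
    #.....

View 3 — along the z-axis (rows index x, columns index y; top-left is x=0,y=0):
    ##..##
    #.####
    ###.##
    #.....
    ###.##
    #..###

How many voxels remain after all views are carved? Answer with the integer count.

start: 6×6×6 = 216 voxels
carve view 1 (along x, YZ-mask fill 24/36): 144 voxels remain
carve view 2 (along y, XZ-mask fill 18/36): 68 voxels remain
carve view 3 (along z, XY-mask fill 24/36): 41 voxels remain

voxel count = 41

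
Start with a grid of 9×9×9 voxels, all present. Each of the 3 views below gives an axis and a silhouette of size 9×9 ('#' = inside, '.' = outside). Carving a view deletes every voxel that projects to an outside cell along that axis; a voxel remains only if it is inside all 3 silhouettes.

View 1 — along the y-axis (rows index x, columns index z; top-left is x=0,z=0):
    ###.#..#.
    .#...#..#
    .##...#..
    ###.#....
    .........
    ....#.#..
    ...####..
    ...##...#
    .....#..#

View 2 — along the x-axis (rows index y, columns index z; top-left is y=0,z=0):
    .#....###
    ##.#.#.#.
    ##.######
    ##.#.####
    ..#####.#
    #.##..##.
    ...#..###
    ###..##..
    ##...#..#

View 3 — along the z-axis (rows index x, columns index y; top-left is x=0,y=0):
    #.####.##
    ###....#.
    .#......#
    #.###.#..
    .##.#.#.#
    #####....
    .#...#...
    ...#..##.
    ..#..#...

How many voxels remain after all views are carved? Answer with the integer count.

remaining voxels: 54

before carving: 729 voxels (9×9×9)
after view 1 [y-axis, 26 of 81 cells solid] → remaining = 234
after view 2 [x-axis, 48 of 81 cells solid] → remaining = 130
after view 3 [z-axis, 35 of 81 cells solid] → remaining = 54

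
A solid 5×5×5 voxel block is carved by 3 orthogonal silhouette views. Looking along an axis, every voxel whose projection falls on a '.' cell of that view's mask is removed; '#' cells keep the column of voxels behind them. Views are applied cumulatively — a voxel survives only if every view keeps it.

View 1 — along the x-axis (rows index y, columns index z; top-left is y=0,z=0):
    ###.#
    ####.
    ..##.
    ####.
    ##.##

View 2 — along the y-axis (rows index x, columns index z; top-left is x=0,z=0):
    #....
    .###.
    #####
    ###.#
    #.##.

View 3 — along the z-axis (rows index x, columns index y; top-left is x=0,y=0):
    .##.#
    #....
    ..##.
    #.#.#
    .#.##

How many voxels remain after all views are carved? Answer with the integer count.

26 voxels

start: 5×5×5 = 125 voxels
step 1: project along x, AND mask (18/25) → |grid| = 90
step 2: project along y, AND mask (16/25) → |grid| = 60
step 3: project along z, AND mask (12/25) → |grid| = 26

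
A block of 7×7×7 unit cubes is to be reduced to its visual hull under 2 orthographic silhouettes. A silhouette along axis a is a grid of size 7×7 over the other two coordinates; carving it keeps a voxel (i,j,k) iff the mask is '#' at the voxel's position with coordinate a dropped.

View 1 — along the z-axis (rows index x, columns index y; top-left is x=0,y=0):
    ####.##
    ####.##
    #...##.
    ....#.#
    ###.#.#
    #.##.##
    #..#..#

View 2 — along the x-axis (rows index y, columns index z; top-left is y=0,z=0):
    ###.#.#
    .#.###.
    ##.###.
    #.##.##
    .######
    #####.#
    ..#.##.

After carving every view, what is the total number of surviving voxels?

remaining voxels: 142

start: 7×7×7 = 343 voxels
  1. axis=2 (XY plane), |mask|=30  ⇒  voxels=210
  2. axis=0 (YZ plane), |mask|=34  ⇒  voxels=142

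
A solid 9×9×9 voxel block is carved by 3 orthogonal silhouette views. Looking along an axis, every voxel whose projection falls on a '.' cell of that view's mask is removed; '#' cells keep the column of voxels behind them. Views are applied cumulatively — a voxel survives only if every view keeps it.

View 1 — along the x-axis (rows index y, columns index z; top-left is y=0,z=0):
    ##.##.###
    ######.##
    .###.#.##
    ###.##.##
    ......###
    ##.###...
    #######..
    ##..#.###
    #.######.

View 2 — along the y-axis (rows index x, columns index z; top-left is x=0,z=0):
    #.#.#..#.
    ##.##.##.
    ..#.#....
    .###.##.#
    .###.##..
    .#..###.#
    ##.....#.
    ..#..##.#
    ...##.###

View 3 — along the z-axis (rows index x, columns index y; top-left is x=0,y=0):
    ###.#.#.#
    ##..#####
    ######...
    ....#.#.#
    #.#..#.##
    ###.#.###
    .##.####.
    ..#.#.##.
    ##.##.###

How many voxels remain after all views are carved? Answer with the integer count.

before carving: 729 voxels (9×9×9)
V1 x: intersect with YZ mask (56 set) -- 504 left
V2 y: intersect with XZ mask (40 set) -- 246 left
V3 z: intersect with XY mask (51 set) -- 156 left

|visual hull| = 156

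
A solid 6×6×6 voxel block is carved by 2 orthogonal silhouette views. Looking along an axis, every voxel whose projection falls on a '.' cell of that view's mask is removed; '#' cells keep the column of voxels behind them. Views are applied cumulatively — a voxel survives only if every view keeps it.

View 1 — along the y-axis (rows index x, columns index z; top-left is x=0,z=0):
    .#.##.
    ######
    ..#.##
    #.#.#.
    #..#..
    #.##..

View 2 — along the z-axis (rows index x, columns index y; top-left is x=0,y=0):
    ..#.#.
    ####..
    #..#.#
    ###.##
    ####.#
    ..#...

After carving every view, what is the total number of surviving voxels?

start: 6×6×6 = 216 voxels
after view 1 [y-axis, 20 of 36 cells solid] → remaining = 120
after view 2 [z-axis, 20 of 36 cells solid] → remaining = 67

67 voxels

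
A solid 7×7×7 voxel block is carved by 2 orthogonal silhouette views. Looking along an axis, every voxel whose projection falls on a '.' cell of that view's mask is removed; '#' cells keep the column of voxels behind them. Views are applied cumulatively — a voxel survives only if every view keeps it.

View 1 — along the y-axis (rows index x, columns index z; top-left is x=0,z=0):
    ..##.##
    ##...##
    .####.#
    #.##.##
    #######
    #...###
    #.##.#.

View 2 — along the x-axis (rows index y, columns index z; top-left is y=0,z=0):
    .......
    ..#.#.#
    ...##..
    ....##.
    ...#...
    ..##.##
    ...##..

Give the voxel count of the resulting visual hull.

remaining voxels: 66

start: 7×7×7 = 343 voxels
V1 y: intersect with XZ mask (33 set) -- 231 left
V2 x: intersect with YZ mask (14 set) -- 66 left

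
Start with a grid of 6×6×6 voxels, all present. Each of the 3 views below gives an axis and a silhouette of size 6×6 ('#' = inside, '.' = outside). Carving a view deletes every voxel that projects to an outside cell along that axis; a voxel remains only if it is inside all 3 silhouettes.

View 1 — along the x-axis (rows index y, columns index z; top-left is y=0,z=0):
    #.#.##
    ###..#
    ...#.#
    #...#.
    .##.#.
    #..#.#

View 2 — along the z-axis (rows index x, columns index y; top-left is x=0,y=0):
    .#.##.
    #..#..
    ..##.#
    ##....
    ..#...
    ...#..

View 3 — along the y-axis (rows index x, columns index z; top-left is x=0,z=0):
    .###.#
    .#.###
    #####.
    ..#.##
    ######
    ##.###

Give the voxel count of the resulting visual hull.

22 voxels

initial block: 6^3 = 216
V1 x: intersect with YZ mask (18 set) -- 108 left
V2 z: intersect with XY mask (12 set) -- 34 left
V3 y: intersect with XZ mask (27 set) -- 22 left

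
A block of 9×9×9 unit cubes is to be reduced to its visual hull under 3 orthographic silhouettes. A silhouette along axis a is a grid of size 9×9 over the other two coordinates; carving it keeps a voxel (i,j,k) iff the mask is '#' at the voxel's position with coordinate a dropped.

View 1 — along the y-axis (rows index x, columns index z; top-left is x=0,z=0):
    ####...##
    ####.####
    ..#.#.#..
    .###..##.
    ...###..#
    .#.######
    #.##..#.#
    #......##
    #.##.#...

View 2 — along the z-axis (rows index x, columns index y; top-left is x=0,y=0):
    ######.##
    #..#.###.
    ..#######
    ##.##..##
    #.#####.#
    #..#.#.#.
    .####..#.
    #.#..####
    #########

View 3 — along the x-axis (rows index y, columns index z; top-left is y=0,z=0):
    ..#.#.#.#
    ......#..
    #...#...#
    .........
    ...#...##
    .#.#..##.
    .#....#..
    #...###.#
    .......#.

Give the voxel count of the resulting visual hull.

|visual hull| = 77

start: 9×9×9 = 729 voxels
carve view 1 (along y, XZ-mask fill 45/81): 405 voxels remain
carve view 2 (along z, XY-mask fill 57/81): 274 voxels remain
carve view 3 (along x, YZ-mask fill 23/81): 77 voxels remain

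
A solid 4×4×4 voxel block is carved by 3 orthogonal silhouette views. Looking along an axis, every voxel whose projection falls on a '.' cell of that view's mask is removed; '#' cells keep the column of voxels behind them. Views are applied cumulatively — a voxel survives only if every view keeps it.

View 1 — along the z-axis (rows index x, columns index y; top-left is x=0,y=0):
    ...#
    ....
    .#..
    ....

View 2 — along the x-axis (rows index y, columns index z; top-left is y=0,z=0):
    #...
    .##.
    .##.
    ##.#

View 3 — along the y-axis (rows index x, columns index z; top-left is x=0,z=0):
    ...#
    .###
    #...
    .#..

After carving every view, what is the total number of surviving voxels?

before carving: 64 voxels (4×4×4)
  1. axis=2 (XY plane), |mask|=2  ⇒  voxels=8
  2. axis=0 (YZ plane), |mask|=8  ⇒  voxels=5
  3. axis=1 (XZ plane), |mask|=6  ⇒  voxels=1

voxel count = 1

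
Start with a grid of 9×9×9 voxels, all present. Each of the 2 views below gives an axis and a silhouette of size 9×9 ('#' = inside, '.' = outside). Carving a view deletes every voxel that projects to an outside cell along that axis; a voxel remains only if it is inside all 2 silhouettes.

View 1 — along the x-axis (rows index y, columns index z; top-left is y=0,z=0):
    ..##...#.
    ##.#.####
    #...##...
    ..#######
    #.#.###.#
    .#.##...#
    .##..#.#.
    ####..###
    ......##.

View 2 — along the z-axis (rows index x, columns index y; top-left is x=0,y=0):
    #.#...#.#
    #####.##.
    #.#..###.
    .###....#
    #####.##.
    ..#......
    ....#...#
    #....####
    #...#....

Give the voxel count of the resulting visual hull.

|visual hull| = 166

before carving: 729 voxels (9×9×9)
[1] x-view keeps 43 columns → grid now 387
[2] z-view keeps 37 columns → grid now 166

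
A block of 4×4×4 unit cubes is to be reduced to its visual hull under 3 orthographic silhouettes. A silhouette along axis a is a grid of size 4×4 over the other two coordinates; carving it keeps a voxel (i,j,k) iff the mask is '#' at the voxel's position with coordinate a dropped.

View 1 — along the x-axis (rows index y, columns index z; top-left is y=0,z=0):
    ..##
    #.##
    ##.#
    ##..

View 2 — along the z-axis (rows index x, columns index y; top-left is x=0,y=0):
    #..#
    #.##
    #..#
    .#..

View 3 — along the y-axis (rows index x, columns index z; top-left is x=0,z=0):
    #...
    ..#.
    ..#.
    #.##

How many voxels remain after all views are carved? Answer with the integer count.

6 voxels

before carving: 64 voxels (4×4×4)
[1] x-view keeps 10 columns → grid now 40
[2] z-view keeps 8 columns → grid now 18
[3] y-view keeps 6 columns → grid now 6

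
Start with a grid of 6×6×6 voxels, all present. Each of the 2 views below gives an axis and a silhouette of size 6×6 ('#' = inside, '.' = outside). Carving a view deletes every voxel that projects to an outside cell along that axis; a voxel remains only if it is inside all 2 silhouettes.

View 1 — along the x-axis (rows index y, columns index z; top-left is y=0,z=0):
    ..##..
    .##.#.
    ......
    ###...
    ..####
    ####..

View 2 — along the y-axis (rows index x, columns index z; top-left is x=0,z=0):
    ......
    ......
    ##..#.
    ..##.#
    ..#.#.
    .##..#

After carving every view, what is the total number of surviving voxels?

|visual hull| = 32

before carving: 216 voxels (6×6×6)
  1. axis=0 (YZ plane), |mask|=16  ⇒  voxels=96
  2. axis=1 (XZ plane), |mask|=11  ⇒  voxels=32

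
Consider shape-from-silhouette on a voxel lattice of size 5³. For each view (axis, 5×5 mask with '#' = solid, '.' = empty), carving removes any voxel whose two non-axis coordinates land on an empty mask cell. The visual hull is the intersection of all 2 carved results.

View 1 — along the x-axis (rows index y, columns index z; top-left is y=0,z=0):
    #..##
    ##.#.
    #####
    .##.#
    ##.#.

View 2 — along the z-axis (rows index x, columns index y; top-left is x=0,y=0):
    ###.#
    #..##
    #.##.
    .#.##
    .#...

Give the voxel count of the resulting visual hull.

remaining voxels: 46

start: 5×5×5 = 125 voxels
carve view 1 (along x, YZ-mask fill 17/25): 85 voxels remain
carve view 2 (along z, XY-mask fill 14/25): 46 voxels remain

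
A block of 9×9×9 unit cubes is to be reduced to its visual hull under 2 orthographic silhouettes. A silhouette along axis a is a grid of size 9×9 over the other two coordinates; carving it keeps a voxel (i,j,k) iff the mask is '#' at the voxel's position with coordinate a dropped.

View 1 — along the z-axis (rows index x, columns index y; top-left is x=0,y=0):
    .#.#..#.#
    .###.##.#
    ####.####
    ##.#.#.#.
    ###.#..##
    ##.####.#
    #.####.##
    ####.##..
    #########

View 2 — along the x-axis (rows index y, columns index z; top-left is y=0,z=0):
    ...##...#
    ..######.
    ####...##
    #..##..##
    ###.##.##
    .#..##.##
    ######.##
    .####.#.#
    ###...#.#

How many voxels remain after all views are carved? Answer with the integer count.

321 voxels

full grid |V| = 729
[1] z-view keeps 58 columns → grid now 522
[2] x-view keeps 51 columns → grid now 321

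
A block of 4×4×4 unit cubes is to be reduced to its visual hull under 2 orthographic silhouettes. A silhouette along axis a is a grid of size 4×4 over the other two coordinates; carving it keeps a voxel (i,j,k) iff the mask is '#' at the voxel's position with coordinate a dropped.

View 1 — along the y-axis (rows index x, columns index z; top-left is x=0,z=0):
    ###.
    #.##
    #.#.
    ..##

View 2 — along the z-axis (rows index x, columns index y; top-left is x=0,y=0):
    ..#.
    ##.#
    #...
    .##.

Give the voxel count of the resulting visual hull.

full grid |V| = 64
  1. axis=1 (XZ plane), |mask|=10  ⇒  voxels=40
  2. axis=2 (XY plane), |mask|=7  ⇒  voxels=18

18 voxels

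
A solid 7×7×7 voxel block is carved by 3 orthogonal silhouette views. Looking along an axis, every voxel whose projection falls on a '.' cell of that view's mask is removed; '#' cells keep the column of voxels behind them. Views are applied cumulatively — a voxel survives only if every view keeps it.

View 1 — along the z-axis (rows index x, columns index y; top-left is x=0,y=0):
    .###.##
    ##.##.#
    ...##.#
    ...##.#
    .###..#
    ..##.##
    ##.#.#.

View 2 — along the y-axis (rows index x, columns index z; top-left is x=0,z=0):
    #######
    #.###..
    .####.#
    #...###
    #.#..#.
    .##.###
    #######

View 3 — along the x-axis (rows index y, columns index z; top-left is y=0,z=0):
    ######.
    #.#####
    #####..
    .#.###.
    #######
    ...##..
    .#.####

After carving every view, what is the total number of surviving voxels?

|visual hull| = 95

start: 7×7×7 = 343 voxels
step 1: project along z, AND mask (28/49) → |grid| = 196
step 2: project along y, AND mask (35/49) → |grid| = 142
step 3: project along x, AND mask (35/49) → |grid| = 95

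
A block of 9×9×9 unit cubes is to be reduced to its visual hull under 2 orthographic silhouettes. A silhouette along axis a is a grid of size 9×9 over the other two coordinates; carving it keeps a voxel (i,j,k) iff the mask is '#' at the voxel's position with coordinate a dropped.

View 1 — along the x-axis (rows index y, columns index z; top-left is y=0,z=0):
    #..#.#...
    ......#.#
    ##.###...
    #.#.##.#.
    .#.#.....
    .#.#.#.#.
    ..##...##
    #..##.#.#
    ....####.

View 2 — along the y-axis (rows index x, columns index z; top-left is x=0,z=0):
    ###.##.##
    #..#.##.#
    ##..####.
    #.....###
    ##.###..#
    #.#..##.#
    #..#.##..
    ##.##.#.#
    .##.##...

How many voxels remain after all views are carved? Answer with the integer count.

180 voxels

start: 9×9×9 = 729 voxels
V1 x: intersect with YZ mask (34 set) -- 306 left
V2 y: intersect with XZ mask (47 set) -- 180 left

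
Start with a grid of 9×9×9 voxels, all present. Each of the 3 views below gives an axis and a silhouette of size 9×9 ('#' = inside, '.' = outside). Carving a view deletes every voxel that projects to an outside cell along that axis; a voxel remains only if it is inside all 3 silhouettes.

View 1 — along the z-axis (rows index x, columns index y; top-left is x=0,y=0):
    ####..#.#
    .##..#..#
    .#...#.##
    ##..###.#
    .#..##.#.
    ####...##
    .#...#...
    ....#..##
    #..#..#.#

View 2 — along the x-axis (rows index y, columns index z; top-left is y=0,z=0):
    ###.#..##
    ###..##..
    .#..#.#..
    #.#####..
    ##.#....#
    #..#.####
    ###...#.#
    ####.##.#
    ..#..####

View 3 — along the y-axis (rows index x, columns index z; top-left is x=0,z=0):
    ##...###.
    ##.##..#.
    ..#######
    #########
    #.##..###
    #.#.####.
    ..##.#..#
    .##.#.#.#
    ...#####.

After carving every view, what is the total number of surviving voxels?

|visual hull| = 138

before carving: 729 voxels (9×9×9)
after view 1 [z-axis, 39 of 81 cells solid] → remaining = 351
after view 2 [x-axis, 47 of 81 cells solid] → remaining = 206
after view 3 [y-axis, 52 of 81 cells solid] → remaining = 138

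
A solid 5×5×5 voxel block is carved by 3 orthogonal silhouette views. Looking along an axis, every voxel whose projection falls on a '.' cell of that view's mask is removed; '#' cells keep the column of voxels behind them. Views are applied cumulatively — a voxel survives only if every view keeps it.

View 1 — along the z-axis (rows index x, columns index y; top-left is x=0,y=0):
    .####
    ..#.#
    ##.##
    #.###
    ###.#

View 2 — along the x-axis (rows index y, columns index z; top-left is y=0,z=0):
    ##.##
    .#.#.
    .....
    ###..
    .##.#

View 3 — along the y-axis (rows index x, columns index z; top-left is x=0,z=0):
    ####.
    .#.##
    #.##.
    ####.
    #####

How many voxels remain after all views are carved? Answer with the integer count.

initial block: 5^3 = 125
step 1: project along z, AND mask (18/25) → |grid| = 90
step 2: project along x, AND mask (12/25) → |grid| = 42
step 3: project along y, AND mask (19/25) → |grid| = 32

remaining voxels: 32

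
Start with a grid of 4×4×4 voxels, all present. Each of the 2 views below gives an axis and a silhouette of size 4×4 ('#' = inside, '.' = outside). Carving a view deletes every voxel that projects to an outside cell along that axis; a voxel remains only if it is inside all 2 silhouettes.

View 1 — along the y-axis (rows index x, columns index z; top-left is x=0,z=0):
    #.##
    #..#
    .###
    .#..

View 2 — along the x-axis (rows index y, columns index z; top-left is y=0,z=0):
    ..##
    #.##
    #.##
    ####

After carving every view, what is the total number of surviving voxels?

initial block: 4^3 = 64
  1. axis=1 (XZ plane), |mask|=9  ⇒  voxels=36
  2. axis=0 (YZ plane), |mask|=12  ⇒  voxels=28

voxel count = 28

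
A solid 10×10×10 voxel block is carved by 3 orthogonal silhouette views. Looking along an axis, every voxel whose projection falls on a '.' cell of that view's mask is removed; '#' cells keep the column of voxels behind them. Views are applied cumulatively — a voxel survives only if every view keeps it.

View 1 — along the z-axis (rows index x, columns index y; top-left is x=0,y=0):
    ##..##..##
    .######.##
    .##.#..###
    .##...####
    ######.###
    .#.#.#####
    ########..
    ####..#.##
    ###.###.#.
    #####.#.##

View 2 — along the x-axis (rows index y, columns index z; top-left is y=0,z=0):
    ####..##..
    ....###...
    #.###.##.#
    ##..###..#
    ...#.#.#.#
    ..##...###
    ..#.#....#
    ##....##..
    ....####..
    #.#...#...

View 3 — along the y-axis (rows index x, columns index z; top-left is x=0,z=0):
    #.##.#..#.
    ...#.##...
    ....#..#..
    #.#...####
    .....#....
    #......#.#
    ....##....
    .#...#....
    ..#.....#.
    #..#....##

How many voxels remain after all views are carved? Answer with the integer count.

initial block: 10^3 = 1000
carve view 1 (along z, XY-mask fill 72/100): 720 voxels remain
carve view 2 (along x, YZ-mask fill 45/100): 317 voxels remain
carve view 3 (along y, XZ-mask fill 30/100): 88 voxels remain

88 voxels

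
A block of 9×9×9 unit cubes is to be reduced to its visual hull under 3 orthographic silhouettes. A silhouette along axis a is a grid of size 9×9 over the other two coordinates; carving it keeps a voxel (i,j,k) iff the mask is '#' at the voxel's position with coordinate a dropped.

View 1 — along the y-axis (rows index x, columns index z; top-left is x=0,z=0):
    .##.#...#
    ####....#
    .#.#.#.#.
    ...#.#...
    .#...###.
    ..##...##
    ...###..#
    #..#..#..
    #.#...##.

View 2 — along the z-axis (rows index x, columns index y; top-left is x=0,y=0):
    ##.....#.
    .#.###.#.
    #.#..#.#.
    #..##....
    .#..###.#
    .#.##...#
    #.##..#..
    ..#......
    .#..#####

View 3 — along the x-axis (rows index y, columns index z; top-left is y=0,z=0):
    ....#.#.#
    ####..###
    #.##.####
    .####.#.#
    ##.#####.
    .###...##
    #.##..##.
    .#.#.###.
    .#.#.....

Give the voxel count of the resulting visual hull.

|visual hull| = 86

initial block: 9^3 = 729
after view 1 [y-axis, 34 of 81 cells solid] → remaining = 306
after view 2 [z-axis, 35 of 81 cells solid] → remaining = 138
after view 3 [x-axis, 47 of 81 cells solid] → remaining = 86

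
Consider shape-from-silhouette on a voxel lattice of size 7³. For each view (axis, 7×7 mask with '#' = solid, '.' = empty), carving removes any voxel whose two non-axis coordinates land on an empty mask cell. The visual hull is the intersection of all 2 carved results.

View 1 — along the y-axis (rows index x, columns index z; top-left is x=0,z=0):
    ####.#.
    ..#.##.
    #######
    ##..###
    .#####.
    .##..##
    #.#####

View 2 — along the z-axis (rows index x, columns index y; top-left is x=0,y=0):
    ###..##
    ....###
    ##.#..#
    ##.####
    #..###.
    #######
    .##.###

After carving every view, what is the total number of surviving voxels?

voxel count = 170

before carving: 343 voxels (7×7×7)
after view 1 [y-axis, 35 of 49 cells solid] → remaining = 245
after view 2 [z-axis, 34 of 49 cells solid] → remaining = 170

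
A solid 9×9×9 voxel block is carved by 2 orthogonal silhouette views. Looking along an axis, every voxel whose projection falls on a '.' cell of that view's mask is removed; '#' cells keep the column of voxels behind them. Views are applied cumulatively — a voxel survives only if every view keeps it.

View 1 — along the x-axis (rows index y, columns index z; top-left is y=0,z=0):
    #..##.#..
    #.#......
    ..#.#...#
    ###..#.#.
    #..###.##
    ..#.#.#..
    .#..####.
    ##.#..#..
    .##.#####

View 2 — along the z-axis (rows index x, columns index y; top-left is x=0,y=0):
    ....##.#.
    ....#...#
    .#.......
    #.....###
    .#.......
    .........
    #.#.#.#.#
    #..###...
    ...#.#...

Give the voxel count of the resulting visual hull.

start: 9×9×9 = 729 voxels
[1] x-view keeps 39 columns → grid now 351
[2] z-view keeps 22 columns → grid now 101

voxel count = 101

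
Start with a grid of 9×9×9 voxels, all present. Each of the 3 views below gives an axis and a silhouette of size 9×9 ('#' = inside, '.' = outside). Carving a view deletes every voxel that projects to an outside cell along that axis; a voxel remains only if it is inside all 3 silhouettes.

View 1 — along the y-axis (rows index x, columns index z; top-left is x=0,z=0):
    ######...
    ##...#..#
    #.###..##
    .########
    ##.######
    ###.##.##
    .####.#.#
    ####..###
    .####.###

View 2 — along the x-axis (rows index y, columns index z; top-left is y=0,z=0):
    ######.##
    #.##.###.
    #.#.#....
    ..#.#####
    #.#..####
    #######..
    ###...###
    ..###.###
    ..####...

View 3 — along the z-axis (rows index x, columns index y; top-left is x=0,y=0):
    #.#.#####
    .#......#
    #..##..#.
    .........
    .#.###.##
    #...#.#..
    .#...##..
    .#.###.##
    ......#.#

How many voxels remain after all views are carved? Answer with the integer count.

voxel count = 142

start: 9×9×9 = 729 voxels
step 1: project along y, AND mask (59/81) → |grid| = 531
step 2: project along x, AND mask (52/81) → |grid| = 336
step 3: project along z, AND mask (33/81) → |grid| = 142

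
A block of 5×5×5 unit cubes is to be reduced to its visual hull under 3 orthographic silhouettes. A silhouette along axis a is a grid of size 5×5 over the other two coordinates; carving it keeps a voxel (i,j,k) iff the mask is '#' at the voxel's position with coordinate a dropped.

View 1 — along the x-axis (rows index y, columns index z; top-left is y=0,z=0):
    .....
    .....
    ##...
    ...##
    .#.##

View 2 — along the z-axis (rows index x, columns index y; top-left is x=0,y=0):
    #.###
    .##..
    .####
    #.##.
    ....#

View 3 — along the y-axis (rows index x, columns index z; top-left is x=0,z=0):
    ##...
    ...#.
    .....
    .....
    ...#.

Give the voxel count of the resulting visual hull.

before carving: 125 voxels (5×5×5)
  1. axis=0 (YZ plane), |mask|=7  ⇒  voxels=35
  2. axis=2 (XY plane), |mask|=14  ⇒  voxels=23
  3. axis=1 (XZ plane), |mask|=4  ⇒  voxels=4

|visual hull| = 4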